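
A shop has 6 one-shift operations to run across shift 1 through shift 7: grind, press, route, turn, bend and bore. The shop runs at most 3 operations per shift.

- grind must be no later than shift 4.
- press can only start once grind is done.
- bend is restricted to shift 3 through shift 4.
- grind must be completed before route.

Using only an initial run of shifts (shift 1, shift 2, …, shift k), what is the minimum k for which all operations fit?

The precedence chain requires at least 2 distinct shifts.
With at most 3 per shift and 6 operations, at least 2 shifts are needed.
bend can't be placed before shift 3, so the schedule must run through at least shift 3.
3 works (last occupied shift: shift 3): for example route=shift 2; press=shift 2; bore=shift 1; bend=shift 3; grind=shift 1; turn=shift 1.

3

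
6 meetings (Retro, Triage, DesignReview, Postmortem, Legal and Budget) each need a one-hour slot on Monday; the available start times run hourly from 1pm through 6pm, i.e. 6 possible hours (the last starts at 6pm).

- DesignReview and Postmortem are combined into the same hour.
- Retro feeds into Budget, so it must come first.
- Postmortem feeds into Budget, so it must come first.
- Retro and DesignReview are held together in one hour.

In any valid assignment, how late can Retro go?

Downstream work caps Retro at 5pm.
Retro at 5pm is achievable: DesignReview -> 5pm, Postmortem -> 5pm, Triage -> 1pm, Retro -> 5pm, Legal -> 1pm, Budget -> 6pm.

5pm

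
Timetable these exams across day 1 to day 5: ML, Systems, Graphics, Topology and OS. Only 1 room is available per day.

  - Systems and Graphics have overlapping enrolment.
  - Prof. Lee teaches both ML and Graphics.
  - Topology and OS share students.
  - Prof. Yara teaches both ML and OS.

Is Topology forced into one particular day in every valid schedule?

Topology can be day 1 (e.g. Topology -> day 1, Systems -> day 3, Graphics -> day 4, OS -> day 5, ML -> day 2) or day 2 (e.g. ML in day 1; Topology in day 2; OS in day 5; Systems in day 3; Graphics in day 4).

No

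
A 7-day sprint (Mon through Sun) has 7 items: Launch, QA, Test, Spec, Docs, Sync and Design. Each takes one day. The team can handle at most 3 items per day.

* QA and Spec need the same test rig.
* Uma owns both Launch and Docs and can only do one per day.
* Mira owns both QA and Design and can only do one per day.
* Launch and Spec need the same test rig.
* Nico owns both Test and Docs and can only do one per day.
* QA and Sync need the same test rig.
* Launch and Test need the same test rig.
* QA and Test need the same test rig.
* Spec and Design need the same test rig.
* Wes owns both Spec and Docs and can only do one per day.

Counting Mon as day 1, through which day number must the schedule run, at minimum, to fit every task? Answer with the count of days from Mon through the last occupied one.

With at most 3 per day and 7 tasks, at least 3 days are needed.
3 works (last occupied day: Wed): for example QA in Mon; Design in Wed; Spec in Tue; Launch in Mon; Sync in Tue; Test in Tue; Docs in Wed.

3 days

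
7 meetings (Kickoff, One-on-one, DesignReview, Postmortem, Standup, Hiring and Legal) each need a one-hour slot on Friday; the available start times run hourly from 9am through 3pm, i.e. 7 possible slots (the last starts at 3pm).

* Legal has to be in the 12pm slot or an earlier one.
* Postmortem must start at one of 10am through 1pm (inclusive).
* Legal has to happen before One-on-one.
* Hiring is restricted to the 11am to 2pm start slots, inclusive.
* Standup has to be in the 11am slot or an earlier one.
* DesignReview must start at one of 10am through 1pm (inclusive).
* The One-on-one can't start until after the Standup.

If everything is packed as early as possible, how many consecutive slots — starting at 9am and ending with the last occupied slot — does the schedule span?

3 slots

The precedence chain requires at least 2 distinct slots.
Hiring can't be placed before 11am — that is slot 3 counting from 9am — so the schedule must run through at least 3 slots.
3 works (last occupied slot: 11am): for example Standup in 9am, DesignReview in 10am, Legal in 9am, Kickoff in 9am, Postmortem in 10am, One-on-one in 10am, Hiring in 11am.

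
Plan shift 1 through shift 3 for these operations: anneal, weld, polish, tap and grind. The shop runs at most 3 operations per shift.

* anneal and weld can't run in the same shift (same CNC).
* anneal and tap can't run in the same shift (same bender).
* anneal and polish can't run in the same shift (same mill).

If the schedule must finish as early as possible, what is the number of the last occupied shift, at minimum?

With at most 3 per shift and 5 operations, at least 2 shifts are needed.
2 works (last occupied shift: shift 2): for example weld in shift 2, anneal in shift 1, grind in shift 1, polish in shift 2, tap in shift 2.

shift 2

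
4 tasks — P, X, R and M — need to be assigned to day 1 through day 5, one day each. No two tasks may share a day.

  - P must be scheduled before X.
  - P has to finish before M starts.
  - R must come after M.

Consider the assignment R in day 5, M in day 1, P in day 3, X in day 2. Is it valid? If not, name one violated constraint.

Invalid. P has to finish before M starts.

R must come after M — holds.
No two tasks may share a day — holds.
P must be scheduled before X — violated.
P has to finish before M starts — violated.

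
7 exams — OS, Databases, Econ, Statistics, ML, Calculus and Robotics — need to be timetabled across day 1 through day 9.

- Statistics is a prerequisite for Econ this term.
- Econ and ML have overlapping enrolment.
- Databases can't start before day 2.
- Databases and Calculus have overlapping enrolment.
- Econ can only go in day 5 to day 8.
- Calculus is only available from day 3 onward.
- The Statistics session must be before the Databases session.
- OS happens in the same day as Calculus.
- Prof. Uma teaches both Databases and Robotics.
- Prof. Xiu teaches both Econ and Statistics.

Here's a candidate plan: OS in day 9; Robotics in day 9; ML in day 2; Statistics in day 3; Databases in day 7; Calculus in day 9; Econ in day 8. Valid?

Prof. Uma teaches both Databases and Robotics — holds.
OS happens in the same day as Calculus — holds.
Databases and Calculus have overlapping enrolment — holds.
Calculus is only available from day 3 onward — holds.
The Statistics session must be before the Databases session — holds.
Prof. Xiu teaches both Econ and Statistics — holds.
Econ can only go in day 5 to day 8 — holds.
Econ and ML have overlapping enrolment — holds.
Statistics is a prerequisite for Econ this term — holds.
Databases can't start before day 2 — holds.

Valid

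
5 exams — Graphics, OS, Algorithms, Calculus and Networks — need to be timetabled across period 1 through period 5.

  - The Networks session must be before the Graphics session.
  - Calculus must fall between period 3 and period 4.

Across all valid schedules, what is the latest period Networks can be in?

Downstream work caps Networks at period 4.
Networks at period 4 is achievable: Graphics=period 5; Networks=period 4; Algorithms=period 1; OS=period 1; Calculus=period 3.

period 4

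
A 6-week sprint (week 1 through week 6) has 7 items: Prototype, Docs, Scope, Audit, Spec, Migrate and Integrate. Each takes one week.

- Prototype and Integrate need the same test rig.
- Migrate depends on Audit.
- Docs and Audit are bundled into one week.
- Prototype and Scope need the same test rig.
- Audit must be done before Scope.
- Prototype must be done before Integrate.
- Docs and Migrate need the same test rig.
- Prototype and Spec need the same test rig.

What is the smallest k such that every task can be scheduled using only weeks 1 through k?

2 weeks

The precedence chain requires at least 2 distinct weeks.
2 works (last occupied week: week 2): for example Migrate -> week 2, Integrate -> week 2, Spec -> week 2, Docs -> week 1, Scope -> week 2, Audit -> week 1, Prototype -> week 1.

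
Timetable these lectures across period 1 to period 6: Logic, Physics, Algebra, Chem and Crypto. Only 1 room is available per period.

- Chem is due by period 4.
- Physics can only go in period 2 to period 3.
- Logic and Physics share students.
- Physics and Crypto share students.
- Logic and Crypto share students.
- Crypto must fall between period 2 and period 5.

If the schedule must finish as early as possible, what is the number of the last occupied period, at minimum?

5

With at most 1 per period and 5 lectures, at least 5 periods are needed.
Physics can't be placed before period 2, so the schedule must run through at least period 2.
5 works (last occupied period: period 5): for example Crypto -> period 3, Algebra -> period 5, Physics -> period 2, Chem -> period 1, Logic -> period 4.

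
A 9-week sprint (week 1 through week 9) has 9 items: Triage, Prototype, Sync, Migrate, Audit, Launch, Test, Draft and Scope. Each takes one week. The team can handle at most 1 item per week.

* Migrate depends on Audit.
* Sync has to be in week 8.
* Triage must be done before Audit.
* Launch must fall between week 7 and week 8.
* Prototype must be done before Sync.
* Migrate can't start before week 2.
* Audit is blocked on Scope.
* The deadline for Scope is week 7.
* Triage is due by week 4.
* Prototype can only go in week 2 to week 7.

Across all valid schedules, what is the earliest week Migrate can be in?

week 4

Migrate is available from week 2; precedence pushes Migrate to at least week 3.
Migrate at week 4 is achievable: Draft in week 9; Scope in week 2; Triage in week 1; Test in week 6; Launch in week 7; Audit in week 3; Sync in week 8; Migrate in week 4; Prototype in week 5.
Nothing earlier works — the capacity limit rule out every week before week 4.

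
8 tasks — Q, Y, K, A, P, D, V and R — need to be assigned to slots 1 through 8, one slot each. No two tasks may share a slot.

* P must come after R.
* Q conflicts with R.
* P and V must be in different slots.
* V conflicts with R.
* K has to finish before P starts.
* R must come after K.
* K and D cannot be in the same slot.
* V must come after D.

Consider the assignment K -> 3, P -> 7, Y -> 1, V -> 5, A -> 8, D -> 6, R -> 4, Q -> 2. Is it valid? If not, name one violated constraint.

Invalid. V must come after D.

P and V must be in different slots — holds.
No two tasks may share a slot — holds.
K has to finish before P starts — holds.
V conflicts with R — holds.
P must come after R — holds.
R must come after K — holds.
V must come after D — violated.
Q conflicts with R — holds.
K and D cannot be in the same slot — holds.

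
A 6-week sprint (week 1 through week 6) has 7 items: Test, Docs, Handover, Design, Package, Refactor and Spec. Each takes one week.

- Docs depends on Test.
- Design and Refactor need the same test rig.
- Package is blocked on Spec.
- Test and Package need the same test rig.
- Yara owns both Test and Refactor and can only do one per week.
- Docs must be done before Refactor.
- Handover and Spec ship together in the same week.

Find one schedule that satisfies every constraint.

Docs -> week 2; Test -> week 1; Design -> week 1; Package -> week 2; Refactor -> week 3; Spec -> week 1; Handover -> week 1

Checking: Docs(week 2) before Refactor(week 3); Spec(week 1) before Package(week 2); Test(week 1) before Docs(week 2); Design(week 1) != Refactor(week 3); Test(week 1) != Refactor(week 3); Test(week 1) != Package(week 2); Handover = Spec = week 1.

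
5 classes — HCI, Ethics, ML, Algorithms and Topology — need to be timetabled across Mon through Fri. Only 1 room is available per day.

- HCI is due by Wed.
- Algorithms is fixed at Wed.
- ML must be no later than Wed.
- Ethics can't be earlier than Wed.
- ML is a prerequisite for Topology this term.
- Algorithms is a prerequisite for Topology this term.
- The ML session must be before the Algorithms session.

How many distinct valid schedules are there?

Enumerating: HCI -> Tue; Algorithms -> Wed; Topology -> Fri; ML -> Mon; Ethics -> Thu | Algorithms -> Wed, Ethics -> Fri, Topology -> Thu, HCI -> Tue, ML -> Mon | HCI=Mon, ML=Tue, Algorithms=Wed, Ethics=Thu, Topology=Fri | Ethics in Fri, Algorithms in Wed, Topology in Thu, ML in Tue, HCI in Mon.

4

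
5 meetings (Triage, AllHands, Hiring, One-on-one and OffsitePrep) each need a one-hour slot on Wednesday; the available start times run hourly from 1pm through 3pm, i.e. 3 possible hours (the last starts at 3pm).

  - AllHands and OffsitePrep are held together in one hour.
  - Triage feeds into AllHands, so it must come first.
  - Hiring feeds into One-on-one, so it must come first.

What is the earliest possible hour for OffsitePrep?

2pm

OffsitePrep must be in the same hour as AllHands, which can't be before 2pm, so OffsitePrep is at least 2pm.
OffsitePrep at 2pm is achievable: AllHands in 2pm, OffsitePrep in 2pm, Hiring in 1pm, One-on-one in 2pm, Triage in 1pm.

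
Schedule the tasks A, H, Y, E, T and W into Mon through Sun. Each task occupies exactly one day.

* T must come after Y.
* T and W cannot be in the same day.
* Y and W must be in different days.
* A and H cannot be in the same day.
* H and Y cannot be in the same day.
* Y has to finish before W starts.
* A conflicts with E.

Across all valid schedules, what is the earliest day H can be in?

Mon

H at Mon is achievable: H -> Mon, Y -> Tue, T -> Wed, W -> Thu, E -> Mon, A -> Tue.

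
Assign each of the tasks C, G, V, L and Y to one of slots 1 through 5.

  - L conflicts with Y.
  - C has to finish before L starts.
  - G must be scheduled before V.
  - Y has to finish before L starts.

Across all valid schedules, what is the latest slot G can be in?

Downstream work caps G at 4.
G at 4 is achievable: C -> 1; L -> 2; Y -> 1; V -> 5; G -> 4.

4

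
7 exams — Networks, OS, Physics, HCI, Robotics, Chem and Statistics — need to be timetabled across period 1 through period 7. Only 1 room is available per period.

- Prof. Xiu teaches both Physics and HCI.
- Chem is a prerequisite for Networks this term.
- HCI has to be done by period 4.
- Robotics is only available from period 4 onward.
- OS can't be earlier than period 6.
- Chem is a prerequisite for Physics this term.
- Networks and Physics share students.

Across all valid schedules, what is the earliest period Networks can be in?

period 2

Precedence pushes Networks to at least period 2.
Networks at period 2 is achievable: Robotics -> period 4, Physics -> period 5, Chem -> period 1, Statistics -> period 7, Networks -> period 2, OS -> period 6, HCI -> period 3.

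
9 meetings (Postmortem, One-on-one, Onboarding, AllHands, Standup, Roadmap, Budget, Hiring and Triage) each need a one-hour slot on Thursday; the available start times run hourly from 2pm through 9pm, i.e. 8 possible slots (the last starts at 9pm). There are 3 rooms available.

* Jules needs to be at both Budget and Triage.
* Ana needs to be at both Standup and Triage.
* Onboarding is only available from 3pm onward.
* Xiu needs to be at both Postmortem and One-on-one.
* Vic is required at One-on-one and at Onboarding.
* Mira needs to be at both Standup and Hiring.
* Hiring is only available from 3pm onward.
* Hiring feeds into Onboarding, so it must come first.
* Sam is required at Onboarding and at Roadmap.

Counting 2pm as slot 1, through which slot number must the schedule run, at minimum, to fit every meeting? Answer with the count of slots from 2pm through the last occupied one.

The precedence chain requires at least 2 distinct slots.
With at most 3 per slot and 9 meetings, at least 3 slots are needed.
Propagating the time windows through the other constraints, Onboarding can't land before 4pm — that is slot 3 counting from 2pm — so the schedule must run through at least 3 slots.
3 works (last occupied slot: 4pm): for example Budget in 4pm; Roadmap in 2pm; Onboarding in 4pm; AllHands in 2pm; Standup in 4pm; One-on-one in 3pm; Triage in 3pm; Hiring in 3pm; Postmortem in 2pm.

3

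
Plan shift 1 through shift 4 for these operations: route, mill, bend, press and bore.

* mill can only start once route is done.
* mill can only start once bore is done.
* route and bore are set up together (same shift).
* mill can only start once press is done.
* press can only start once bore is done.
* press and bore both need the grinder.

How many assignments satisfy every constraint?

16

Splitting on route: it can be shift 1 (12), shift 2 (4). Listing each branch's schedules as (mill, bend, press, bore) by shift number:
route=shift 1: (3,1,2,1) (3,2,2,1) (3,3,2,1) (3,4,2,1) (4,1,2,1) (4,1,3,1) (4,2,2,1) (4,2,3,1) (4,3,2,1) (4,3,3,1) (4,4,2,1) (4,4,3,1) — 12.
route=shift 2: (4,1,3,2) (4,2,3,2) (4,3,3,2) (4,4,3,2) — 4.
Summing: 12 + 4 = 16.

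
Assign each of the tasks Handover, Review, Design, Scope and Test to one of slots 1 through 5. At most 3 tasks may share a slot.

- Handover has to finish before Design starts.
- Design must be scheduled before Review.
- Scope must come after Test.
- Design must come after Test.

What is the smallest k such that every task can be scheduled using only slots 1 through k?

The precedence chain requires at least 3 distinct slots.
With at most 3 per slot and 5 tasks, at least 2 slots are needed.
3 works (last occupied slot: 3): for example Design=2; Scope=2; Test=1; Handover=1; Review=3.

3 slots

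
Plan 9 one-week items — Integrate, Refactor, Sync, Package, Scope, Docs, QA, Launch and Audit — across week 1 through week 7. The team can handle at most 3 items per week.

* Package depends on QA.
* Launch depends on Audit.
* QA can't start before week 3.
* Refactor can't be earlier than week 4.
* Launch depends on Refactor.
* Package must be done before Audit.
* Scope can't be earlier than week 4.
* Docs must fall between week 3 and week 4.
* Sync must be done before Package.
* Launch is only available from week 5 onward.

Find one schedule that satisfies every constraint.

Docs in week 3; QA in week 3; Scope in week 4; Package in week 4; Audit in week 5; Sync in week 1; Refactor in week 4; Integrate in week 1; Launch in week 6

Checking: Sync(week 1) before Package(week 4); Package(week 4) before Audit(week 5); Audit(week 5) before Launch(week 6); QA(week 3) before Package(week 4); Refactor(week 4) before Launch(week 6); Launch=week 6 in [week 5,week 7]; Docs=week 3 in [week 3,week 4]; Refactor=week 4 in [week 4,week 7]; QA=week 3 in [week 3,week 7]; Scope=week 4 in [week 4,week 7]; max 3 per week (cap 3).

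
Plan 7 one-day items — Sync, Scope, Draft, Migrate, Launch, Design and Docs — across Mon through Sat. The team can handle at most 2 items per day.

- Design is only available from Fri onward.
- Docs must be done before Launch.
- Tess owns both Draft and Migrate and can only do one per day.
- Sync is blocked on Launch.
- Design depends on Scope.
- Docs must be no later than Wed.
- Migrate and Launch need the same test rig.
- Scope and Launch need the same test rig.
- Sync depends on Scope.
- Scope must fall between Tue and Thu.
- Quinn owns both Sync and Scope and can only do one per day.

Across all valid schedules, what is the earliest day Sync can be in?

Thu

Precedence pushes Sync to at least Wed.
Sync at Thu is achievable: Migrate -> Tue, Launch -> Wed, Draft -> Mon, Design -> Fri, Docs -> Mon, Scope -> Tue, Sync -> Thu.
Nothing earlier works — the conflict and capacity constraints rule out every day before Thu.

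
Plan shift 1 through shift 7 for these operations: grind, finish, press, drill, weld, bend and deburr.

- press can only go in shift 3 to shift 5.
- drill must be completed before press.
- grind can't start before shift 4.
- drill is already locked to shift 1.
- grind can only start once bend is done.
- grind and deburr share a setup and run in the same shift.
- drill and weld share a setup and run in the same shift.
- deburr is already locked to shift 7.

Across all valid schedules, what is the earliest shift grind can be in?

shift 7

Grind is available from shift 4; grind must be in the same shift as deburr, which can't be before shift 7, so grind is at least shift 7.
grind at shift 7 is achievable: weld -> shift 1; grind -> shift 7; deburr -> shift 7; drill -> shift 1; press -> shift 3; bend -> shift 1; finish -> shift 1.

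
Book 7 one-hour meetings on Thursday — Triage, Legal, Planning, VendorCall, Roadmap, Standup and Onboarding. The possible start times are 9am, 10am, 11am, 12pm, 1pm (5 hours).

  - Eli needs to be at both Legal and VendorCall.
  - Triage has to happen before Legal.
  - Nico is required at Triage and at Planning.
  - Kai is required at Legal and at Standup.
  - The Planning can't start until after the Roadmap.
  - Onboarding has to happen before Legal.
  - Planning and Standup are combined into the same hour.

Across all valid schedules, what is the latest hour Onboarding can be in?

12pm

Downstream work caps Onboarding at 12pm.
Onboarding at 12pm is achievable: Standup=10am, Roadmap=9am, VendorCall=9am, Triage=9am, Planning=10am, Onboarding=12pm, Legal=1pm.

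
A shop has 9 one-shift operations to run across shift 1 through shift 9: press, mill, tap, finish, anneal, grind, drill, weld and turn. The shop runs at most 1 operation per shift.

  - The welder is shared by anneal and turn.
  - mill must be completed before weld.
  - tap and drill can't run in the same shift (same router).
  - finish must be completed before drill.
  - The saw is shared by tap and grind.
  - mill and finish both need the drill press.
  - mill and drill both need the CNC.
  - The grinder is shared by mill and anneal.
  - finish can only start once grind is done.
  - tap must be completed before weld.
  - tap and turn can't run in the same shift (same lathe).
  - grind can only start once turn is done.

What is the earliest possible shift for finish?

shift 3

Precedence pushes finish to at least shift 3; downstream work caps finish at shift 8.
finish at shift 3 is achievable: tap -> shift 5, drill -> shift 7, grind -> shift 2, turn -> shift 1, finish -> shift 3, press -> shift 8, weld -> shift 6, mill -> shift 4, anneal -> shift 9.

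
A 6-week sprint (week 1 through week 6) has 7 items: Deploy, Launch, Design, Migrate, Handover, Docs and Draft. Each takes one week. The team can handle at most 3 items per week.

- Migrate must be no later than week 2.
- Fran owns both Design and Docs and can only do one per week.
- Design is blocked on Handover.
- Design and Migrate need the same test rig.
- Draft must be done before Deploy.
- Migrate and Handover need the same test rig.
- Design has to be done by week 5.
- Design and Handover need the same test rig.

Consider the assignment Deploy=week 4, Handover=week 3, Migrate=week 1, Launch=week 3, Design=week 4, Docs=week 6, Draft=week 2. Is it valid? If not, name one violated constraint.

The team can handle at most 3 items per week — holds.
Migrate must be no later than week 2 — holds.
Draft must be done before Deploy — holds.
Fran owns both Design and Docs and can only do one per week — holds.
Design and Migrate need the same test rig — holds.
Design has to be done by week 5 — holds.
Design and Handover need the same test rig — holds.
Design is blocked on Handover — holds.
Migrate and Handover need the same test rig — holds.

Yes, all constraints hold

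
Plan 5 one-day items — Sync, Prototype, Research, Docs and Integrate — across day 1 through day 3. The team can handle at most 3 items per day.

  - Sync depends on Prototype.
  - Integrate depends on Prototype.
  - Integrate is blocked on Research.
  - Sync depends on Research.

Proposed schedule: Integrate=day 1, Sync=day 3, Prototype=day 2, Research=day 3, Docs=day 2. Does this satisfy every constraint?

The team can handle at most 3 items per day — holds.
Sync depends on Research — violated.
Integrate depends on Prototype — violated.
Sync depends on Prototype — holds.
Integrate is blocked on Research — violated.

No — it violates: Integrate is blocked on Research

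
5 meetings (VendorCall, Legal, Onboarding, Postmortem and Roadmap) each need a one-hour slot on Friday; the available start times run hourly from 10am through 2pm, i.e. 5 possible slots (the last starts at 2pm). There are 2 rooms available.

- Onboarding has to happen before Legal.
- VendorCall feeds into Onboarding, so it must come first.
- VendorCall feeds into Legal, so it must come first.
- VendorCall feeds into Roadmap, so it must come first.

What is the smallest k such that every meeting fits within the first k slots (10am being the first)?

The precedence chain requires at least 3 distinct slots.
With at most 2 per slot and 5 meetings, at least 3 slots are needed.
3 works (last occupied slot: 12pm): for example Postmortem=10am; VendorCall=10am; Legal=12pm; Onboarding=11am; Roadmap=11am.

3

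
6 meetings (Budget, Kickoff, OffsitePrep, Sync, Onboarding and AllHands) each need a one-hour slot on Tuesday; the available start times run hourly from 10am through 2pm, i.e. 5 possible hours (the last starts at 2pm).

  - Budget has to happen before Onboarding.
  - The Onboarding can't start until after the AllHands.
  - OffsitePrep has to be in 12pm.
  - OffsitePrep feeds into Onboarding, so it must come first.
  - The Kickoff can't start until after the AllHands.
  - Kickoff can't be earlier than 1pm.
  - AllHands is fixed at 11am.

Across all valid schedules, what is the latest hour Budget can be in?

Downstream work caps Budget at 1pm.
Budget at 1pm is achievable: Onboarding in 2pm, Kickoff in 1pm, OffsitePrep in 12pm, Sync in 10am, Budget in 1pm, AllHands in 11am.

1pm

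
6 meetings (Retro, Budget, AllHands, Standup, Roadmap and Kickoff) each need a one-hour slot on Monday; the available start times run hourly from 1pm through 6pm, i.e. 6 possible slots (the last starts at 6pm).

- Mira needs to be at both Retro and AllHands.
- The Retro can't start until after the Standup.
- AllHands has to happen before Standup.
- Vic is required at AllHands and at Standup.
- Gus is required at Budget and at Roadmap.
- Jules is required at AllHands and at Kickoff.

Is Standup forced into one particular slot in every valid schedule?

Standup can be 2pm (e.g. Budget in 1pm, AllHands in 1pm, Retro in 3pm, Standup in 2pm, Roadmap in 2pm, Kickoff in 2pm) or 3pm (e.g. Budget in 1pm; Roadmap in 2pm; Kickoff in 2pm; Standup in 3pm; AllHands in 1pm; Retro in 4pm).

No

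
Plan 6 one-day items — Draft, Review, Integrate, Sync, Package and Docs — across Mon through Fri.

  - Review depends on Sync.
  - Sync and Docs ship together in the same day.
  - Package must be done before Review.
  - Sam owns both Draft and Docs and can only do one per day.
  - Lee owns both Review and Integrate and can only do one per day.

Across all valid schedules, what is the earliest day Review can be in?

Tue

Precedence pushes Review to at least Tue.
Review at Tue is achievable: Draft in Tue; Review in Tue; Package in Mon; Docs in Mon; Integrate in Mon; Sync in Mon.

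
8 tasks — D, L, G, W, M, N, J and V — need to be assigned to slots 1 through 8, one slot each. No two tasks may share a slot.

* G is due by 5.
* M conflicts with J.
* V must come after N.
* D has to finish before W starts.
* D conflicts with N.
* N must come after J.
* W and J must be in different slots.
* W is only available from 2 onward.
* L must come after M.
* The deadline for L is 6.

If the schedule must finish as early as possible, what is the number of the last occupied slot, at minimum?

The precedence chain requires at least 3 distinct slots.
With at most 1 per slot and 8 tasks, at least 8 slots are needed.
8 works (last occupied slot: 8): for example N=7; D=4; G=1; L=3; V=8; M=2; J=6; W=5.

slot 8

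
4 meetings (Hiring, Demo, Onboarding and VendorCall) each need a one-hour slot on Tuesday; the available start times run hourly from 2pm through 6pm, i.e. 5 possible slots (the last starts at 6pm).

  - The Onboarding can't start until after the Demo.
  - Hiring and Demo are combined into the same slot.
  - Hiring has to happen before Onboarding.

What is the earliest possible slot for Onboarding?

Precedence pushes Onboarding to at least 3pm.
Onboarding at 3pm is achievable: Hiring in 2pm, VendorCall in 2pm, Onboarding in 3pm, Demo in 2pm.

3pm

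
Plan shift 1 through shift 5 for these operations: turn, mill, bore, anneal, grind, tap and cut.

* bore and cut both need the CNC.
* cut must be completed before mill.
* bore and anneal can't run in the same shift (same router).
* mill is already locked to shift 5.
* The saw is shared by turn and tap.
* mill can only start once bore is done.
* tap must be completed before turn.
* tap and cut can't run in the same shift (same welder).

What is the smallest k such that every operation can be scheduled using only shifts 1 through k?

The precedence chain requires at least 2 distinct shifts.
mill can't be placed before shift 5, so the schedule must run through at least shift 5.
5 works (last occupied shift: shift 5): for example anneal=shift 2; tap=shift 1; bore=shift 1; turn=shift 2; grind=shift 1; cut=shift 2; mill=shift 5.

5 shifts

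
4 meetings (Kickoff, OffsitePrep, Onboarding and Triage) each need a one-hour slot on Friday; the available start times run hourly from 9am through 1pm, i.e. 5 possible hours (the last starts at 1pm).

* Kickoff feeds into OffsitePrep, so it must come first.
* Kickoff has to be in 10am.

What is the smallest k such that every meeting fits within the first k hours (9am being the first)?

The precedence chain requires at least 2 distinct hours.
Propagating the time windows through the other constraints, OffsitePrep can't land before 11am — that is hour 3 counting from 9am — so the schedule must run through at least 3 hours.
3 works (last occupied hour: 11am): for example Onboarding in 9am; OffsitePrep in 11am; Triage in 9am; Kickoff in 10am.

3 hours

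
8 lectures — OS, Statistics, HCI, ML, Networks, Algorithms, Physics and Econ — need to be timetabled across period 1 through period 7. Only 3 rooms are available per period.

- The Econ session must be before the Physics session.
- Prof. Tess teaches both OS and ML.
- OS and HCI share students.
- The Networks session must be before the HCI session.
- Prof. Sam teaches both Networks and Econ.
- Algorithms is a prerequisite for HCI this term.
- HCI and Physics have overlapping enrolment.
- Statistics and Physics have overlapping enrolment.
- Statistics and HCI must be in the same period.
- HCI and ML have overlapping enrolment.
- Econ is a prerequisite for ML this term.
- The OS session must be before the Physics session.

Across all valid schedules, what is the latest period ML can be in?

period 7

Precedence pushes ML to at least period 2.
ML at period 7 is achievable: Algorithms=period 1; Econ=period 2; Networks=period 1; ML=period 7; Physics=period 3; OS=period 1; HCI=period 2; Statistics=period 2.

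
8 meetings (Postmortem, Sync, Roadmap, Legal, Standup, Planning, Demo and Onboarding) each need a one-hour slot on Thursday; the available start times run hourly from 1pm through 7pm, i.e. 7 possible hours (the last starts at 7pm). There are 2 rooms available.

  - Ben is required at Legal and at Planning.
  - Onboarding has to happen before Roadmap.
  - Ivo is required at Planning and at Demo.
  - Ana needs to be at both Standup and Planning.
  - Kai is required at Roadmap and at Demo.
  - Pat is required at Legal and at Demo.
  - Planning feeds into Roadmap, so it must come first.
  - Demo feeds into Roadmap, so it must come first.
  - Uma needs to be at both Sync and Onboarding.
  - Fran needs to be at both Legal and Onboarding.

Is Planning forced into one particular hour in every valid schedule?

No

Planning can be 1pm (e.g. Roadmap=3pm, Sync=3pm, Demo=2pm, Legal=4pm, Standup=4pm, Planning=1pm, Postmortem=2pm, Onboarding=1pm) or 2pm (e.g. Standup in 4pm, Legal in 4pm, Planning in 2pm, Sync in 3pm, Demo in 1pm, Roadmap in 3pm, Postmortem in 2pm, Onboarding in 1pm).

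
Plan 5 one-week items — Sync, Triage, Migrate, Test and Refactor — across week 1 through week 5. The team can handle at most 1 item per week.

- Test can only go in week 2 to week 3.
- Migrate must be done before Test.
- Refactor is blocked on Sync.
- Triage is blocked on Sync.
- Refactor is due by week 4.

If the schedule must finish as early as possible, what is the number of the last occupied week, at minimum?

5

The precedence chain requires at least 2 distinct weeks.
With at most 1 per week and 5 tasks, at least 5 weeks are needed.
5 works (last occupied week: week 5): for example Migrate=week 1; Refactor=week 4; Triage=week 5; Test=week 2; Sync=week 3.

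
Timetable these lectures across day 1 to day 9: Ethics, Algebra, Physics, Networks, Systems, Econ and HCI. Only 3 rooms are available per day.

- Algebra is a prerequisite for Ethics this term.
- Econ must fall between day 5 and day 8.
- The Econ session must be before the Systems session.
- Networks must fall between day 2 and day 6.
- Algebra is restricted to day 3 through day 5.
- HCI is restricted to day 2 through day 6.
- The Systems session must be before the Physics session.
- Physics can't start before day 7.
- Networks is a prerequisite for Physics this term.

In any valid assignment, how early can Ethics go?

day 4

Precedence pushes Ethics to at least day 4.
Ethics at day 4 is achievable: Systems in day 6, Networks in day 2, Econ in day 5, Ethics in day 4, Algebra in day 3, HCI in day 2, Physics in day 7.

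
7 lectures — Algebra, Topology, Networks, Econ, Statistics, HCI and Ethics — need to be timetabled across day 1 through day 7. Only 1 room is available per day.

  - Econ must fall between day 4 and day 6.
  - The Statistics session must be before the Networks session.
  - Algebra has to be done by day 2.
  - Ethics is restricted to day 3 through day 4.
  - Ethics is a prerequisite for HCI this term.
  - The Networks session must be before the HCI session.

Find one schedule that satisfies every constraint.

HCI=day 6; Topology=day 7; Econ=day 4; Algebra=day 1; Ethics=day 3; Networks=day 5; Statistics=day 2

Checking: Ethics(day 3) before HCI(day 6); Networks(day 5) before HCI(day 6); Statistics(day 2) before Networks(day 5); Algebra=day 1 in [day 1,day 2]; Econ=day 4 in [day 4,day 6]; Ethics=day 3 in [day 3,day 4]; max 1 per day (cap 1).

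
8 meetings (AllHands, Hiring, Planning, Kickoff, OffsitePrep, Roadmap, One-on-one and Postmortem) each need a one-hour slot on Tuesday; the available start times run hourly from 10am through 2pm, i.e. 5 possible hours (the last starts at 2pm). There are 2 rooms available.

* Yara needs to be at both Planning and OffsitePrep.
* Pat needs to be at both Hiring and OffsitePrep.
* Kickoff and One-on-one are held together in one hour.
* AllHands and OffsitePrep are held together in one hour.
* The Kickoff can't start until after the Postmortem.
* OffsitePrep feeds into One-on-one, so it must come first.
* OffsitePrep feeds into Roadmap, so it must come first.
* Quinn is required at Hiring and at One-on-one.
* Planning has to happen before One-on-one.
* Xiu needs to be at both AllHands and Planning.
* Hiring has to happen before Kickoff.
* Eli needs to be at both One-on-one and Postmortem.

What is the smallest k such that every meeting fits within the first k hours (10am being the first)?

The precedence chain requires at least 2 distinct hours.
With at most 2 per hour and 8 meetings, at least 4 hours are needed.
4 works (last occupied hour: 1pm): for example Planning in 11am; Hiring in 11am; Roadmap in 12pm; OffsitePrep in 10am; Postmortem in 12pm; AllHands in 10am; One-on-one in 1pm; Kickoff in 1pm.

4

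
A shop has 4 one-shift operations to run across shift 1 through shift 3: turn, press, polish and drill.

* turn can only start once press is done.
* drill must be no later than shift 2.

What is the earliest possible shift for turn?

Precedence pushes turn to at least shift 2.
turn at shift 2 is achievable: polish in shift 1; drill in shift 1; press in shift 1; turn in shift 2.

shift 2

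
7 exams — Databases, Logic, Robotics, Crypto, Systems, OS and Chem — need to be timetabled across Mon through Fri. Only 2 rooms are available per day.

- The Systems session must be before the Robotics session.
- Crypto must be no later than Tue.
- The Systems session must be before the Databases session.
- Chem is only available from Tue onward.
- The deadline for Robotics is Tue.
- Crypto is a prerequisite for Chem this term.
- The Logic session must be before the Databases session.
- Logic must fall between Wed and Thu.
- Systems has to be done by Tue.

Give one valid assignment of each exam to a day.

Robotics -> Tue; Logic -> Wed; Crypto -> Mon; Databases -> Thu; OS -> Wed; Systems -> Mon; Chem -> Tue

Checking: Crypto(Mon) before Chem(Tue); Systems(Mon) before Robotics(Tue); Logic(Wed) before Databases(Thu); Systems(Mon) before Databases(Thu); Systems=Mon in [Mon,Tue]; Chem=Tue in [Tue,Fri]; Logic=Wed in [Wed,Thu]; Robotics=Tue in [Mon,Tue]; Crypto=Mon in [Mon,Tue]; max 2 per day (cap 2).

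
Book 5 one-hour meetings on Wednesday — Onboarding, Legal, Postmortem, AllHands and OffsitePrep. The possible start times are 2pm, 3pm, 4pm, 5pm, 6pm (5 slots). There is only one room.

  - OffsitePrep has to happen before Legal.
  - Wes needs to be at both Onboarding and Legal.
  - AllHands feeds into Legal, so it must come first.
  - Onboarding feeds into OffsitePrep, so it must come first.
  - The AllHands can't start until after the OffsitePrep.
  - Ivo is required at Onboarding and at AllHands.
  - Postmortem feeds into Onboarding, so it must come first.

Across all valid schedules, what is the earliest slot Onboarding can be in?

Precedence pushes Onboarding to at least 3pm; downstream work caps Onboarding at 3pm.
Onboarding at 3pm is achievable: Onboarding in 3pm; OffsitePrep in 4pm; Postmortem in 2pm; AllHands in 5pm; Legal in 6pm.

3pm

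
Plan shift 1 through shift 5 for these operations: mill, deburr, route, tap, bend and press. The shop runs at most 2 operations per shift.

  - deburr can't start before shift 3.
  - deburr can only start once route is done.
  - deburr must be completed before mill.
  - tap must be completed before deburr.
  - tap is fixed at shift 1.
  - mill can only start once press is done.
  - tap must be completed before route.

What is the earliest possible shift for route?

Precedence pushes route to at least shift 2; downstream work caps route at shift 3.
route at shift 2 is achievable: mill in shift 4; bend in shift 2; deburr in shift 3; route in shift 2; press in shift 1; tap in shift 1.

shift 2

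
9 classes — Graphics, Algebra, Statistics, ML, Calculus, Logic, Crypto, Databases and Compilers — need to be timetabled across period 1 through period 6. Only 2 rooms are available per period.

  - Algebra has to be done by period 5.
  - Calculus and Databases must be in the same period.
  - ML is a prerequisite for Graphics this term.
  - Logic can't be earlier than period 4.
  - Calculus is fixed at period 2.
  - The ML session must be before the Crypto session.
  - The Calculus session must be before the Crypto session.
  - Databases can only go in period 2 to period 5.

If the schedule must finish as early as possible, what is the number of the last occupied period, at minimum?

The precedence chain requires at least 2 distinct periods.
With at most 2 per period and 9 classes, at least 5 periods are needed.
Logic can't be placed before period 4, so the schedule must run through at least period 4.
5 works (last occupied period: period 5): for example Graphics in period 3; Algebra in period 1; Compilers in period 5; Logic in period 4; Databases in period 2; ML in period 1; Statistics in period 4; Calculus in period 2; Crypto in period 3.

period 5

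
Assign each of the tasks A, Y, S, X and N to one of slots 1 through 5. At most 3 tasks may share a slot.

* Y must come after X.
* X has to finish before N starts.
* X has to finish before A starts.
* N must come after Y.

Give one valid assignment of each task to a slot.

S in 1, N in 3, A in 2, Y in 2, X in 1

Checking: X(1) before Y(2); X(1) before N(3); Y(2) before N(3); X(1) before A(2); max 2 per slot (cap 3).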